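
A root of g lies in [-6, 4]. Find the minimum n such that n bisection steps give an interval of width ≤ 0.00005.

Width after n steps is 10/2^n. Need 2^n ≥ 10/0.00005 = 200000.
2^17 = 131072 < 200000 ≤ 2^18 = 262144, so n = 18.

18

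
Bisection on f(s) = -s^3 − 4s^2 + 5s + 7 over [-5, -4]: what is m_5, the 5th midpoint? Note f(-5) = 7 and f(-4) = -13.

-4.71875

midpoint -4.5: f = -5.375 < 0 → [-5, -4.5]
midpoint -4.75: f = 0.171875 > 0 → [-4.75, -4.5]
midpoint -4.625: f = -2.755859 < 0 → [-4.75, -4.625]
midpoint -4.6875: f = -1.3313 < 0 → [-4.75, -4.6875]
midpoint -4.71875: f = -0.5896 < 0 → [-4.75, -4.71875]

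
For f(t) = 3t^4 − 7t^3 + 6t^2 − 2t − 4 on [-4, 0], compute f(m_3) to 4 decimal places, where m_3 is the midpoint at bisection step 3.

-0.4375

midpoint -2: f = 128 > 0 → [-2, 0]
midpoint -1: f = 14 > 0 → [-1, 0]
midpoint -0.5: f = -0.4375 < 0 → [-1, -0.5]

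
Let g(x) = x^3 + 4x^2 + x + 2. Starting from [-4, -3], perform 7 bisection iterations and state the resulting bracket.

[-3.8828125, -3.875]

midpoint -3.5: g = 4.625 > 0 → [-4, -3.5]
midpoint -3.75: g = 1.765625 > 0 → [-4, -3.75]
midpoint -3.875: g = 0.001953 > 0 → [-4, -3.875]
midpoint -3.9375: g = -0.9685 < 0 → [-3.9375, -3.875]
midpoint -3.90625: g = -0.4757 < 0 → [-3.90625, -3.875]
midpoint -3.890625: g = -0.235 < 0 → [-3.890625, -3.875]
midpoint -3.8828125: g = -0.1161 < 0 → [-3.8828125, -3.875]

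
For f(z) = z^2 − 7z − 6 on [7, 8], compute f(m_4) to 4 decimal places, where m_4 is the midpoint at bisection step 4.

f(7.5) = -2.25 < 0, so the root lies in [7.5, 8]
f(7.75) = -0.1875 < 0, so the root lies in [7.75, 8]
f(7.875) = 0.890625 > 0, so the root lies in [7.75, 7.875]
f(7.8125) = 0.3477 > 0, so the root lies in [7.75, 7.8125]

0.3477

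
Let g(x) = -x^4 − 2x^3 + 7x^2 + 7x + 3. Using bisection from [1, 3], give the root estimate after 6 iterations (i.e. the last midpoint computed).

g(2) = 13 > 0, so the root lies in [2, 3]
g(2.5) = -6.0625 < 0, so the root lies in [2, 2.5]
g(2.25) = 5.777344 > 0, so the root lies in [2.25, 2.5]
g(2.375) = 0.4998 > 0, so the root lies in [2.375, 2.5]
g(2.4375) = -2.6123 < 0, so the root lies in [2.375, 2.4375]
g(2.40625) = -1.0151 < 0, so the root lies in [2.375, 2.40625]

2.40625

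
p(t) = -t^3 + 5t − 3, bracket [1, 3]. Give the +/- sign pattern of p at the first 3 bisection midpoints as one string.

p(2) = -1 < 0, so the root lies in [1, 2]
p(1.5) = 1.125 > 0, so the root lies in [1.5, 2]
p(1.75) = 0.390625 > 0, so the root lies in [1.75, 2]

-++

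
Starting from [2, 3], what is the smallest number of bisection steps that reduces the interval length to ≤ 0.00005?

15

Width after n steps is 1/2^n. Need 2^n ≥ 1/0.00005 = 20000.
2^14 = 16384 < 20000 ≤ 2^15 = 32768, so n = 15.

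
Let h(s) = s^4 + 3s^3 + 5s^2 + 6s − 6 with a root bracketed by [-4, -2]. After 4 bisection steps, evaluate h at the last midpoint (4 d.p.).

midpoint -3: h = 21 > 0 → [-3, -2]
midpoint -2.5: h = 2.4375 > 0 → [-2.5, -2]
midpoint -2.25: h = -2.730469 < 0 → [-2.5, -2.25]
midpoint -2.375: h = -0.4197 < 0 → [-2.5, -2.375]

-0.4197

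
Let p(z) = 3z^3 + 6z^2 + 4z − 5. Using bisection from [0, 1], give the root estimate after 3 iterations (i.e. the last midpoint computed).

m = 0.5, p(m) = -1.125 (−); new bracket [0.5, 1]
m = 0.75, p(m) = 2.640625 (+); new bracket [0.5, 0.75]
m = 0.625, p(m) = 0.576172 (+); new bracket [0.5, 0.625]

0.625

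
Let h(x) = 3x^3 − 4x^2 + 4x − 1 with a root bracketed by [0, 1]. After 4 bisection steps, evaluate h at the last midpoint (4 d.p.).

-0.0491

x = 0.5 gives h = 0.375, positive; keep [0, 0.5]
x = 0.25 gives h = -0.203125, negative; keep [0.25, 0.5]
x = 0.375 gives h = 0.095703, positive; keep [0.25, 0.375]
x = 0.3125 gives h = -0.0491, negative; keep [0.3125, 0.375]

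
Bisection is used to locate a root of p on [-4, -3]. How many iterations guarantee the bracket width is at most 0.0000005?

Width after n steps is 1/2^n. Need 2^n ≥ 1/0.0000005 = 2000000.
2^20 = 1048576 < 2000000 ≤ 2^21 = 2097152, so n = 21.

21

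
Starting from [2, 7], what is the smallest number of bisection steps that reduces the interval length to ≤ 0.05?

Width after n steps is 5/2^n. Need 2^n ≥ 5/0.05 = 100.
2^6 = 64 < 100 ≤ 2^7 = 128, so n = 7.

7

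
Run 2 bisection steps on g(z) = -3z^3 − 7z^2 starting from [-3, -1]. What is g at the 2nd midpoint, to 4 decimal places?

m = -2, g(m) = -4 (−); new bracket [-3, -2]
m = -2.5, g(m) = 3.125 (+); new bracket [-2.5, -2]

3.1250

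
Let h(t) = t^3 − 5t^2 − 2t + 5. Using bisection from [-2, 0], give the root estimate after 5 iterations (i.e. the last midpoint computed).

-1.0625

t = -1 gives h = 1, positive; keep [-2, -1]
t = -1.5 gives h = -6.625, negative; keep [-1.5, -1]
t = -1.25 gives h = -2.265625, negative; keep [-1.25, -1]
t = -1.125 gives h = -0.502, negative; keep [-1.125, -1]
t = -1.0625 gives h = 0.281, positive; keep [-1.125, -1.0625]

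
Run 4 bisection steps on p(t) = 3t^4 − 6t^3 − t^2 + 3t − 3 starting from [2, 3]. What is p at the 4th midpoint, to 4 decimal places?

0.5787

t = 2.5 gives p = 21.6875, positive; keep [2, 2.5]
t = 2.25 gives p = 7.230469, positive; keep [2, 2.25]
t = 2.125 gives p = 2.457764, positive; keep [2, 2.125]
t = 2.0625 gives p = 0.5787, positive; keep [2, 2.0625]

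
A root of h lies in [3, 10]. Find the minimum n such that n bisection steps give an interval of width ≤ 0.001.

Width after n steps is 7/2^n. Need 2^n ≥ 7/0.001 = 7000.
2^12 = 4096 < 7000 ≤ 2^13 = 8192, so n = 13.

13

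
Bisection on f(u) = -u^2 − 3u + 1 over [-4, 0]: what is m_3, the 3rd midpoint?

m = -2, f(m) = 3 (+); new bracket [-4, -2]
m = -3, f(m) = 1 (+); new bracket [-4, -3]
m = -3.5, f(m) = -0.75 (−); new bracket [-3.5, -3]

-3.5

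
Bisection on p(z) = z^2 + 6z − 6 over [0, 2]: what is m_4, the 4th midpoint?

0.875

midpoint 1: p = 1 > 0 → [0, 1]
midpoint 0.5: p = -2.75 < 0 → [0.5, 1]
midpoint 0.75: p = -0.9375 < 0 → [0.75, 1]
midpoint 0.875: p = 0.0156 > 0 → [0.75, 0.875]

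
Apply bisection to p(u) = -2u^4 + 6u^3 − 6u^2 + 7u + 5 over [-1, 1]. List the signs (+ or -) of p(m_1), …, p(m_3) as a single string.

p(0) = 5 > 0, so the root lies in [-1, 0]
p(-0.5) = -0.875 < 0, so the root lies in [-0.5, 0]
p(-0.25) = 2.773438 > 0, so the root lies in [-0.5, -0.25]

+-+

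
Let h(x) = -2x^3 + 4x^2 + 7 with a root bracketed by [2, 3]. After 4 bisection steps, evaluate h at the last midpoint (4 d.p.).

-0.3872

x = 2.5 gives h = 0.75, positive; keep [2.5, 3]
x = 2.75 gives h = -4.34375, negative; keep [2.5, 2.75]
x = 2.625 gives h = -1.613281, negative; keep [2.5, 2.625]
x = 2.5625 gives h = -0.3872, negative; keep [2.5, 2.5625]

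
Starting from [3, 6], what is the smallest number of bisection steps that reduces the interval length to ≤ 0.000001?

22

Width after n steps is 3/2^n. Need 2^n ≥ 3/0.000001 = 3000000.
2^21 = 2097152 < 3000000 ≤ 2^22 = 4194304, so n = 22.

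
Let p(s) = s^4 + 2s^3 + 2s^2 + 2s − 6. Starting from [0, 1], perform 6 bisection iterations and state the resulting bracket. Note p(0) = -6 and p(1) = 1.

p(0.5) = -4.1875 < 0, so the root lies in [0.5, 1]
p(0.75) = -2.214844 < 0, so the root lies in [0.75, 1]
p(0.875) = -0.792725 < 0, so the root lies in [0.875, 1]
p(0.9375) = 0.0532 > 0, so the root lies in [0.875, 0.9375]
p(0.90625) = -0.3818 < 0, so the root lies in [0.90625, 0.9375]
p(0.921875) = -0.1674 < 0, so the root lies in [0.921875, 0.9375]

[0.921875, 0.9375]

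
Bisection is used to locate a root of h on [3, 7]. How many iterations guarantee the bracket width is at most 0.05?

Width after n steps is 4/2^n. Need 2^n ≥ 4/0.05 = 80.
2^6 = 64 < 80 ≤ 2^7 = 128, so n = 7.

7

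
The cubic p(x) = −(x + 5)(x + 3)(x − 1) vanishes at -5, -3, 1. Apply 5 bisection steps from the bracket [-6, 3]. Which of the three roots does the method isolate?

x = -1.5 gives p = 13.125, positive; keep [-1.5, 3]
x = 0.75 gives p = 5.390625, positive; keep [0.75, 3]
x = 1.875 gives p = -29.326172, negative; keep [0.75, 1.875]
x = 1.3125 gives p = -8.5071, negative; keep [0.75, 1.3125]
x = 1.03125 gives p = -0.7598, negative; keep [0.75, 1.03125]

1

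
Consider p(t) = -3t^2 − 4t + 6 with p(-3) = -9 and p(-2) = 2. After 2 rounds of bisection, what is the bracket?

[-2.25, -2]

midpoint -2.5: p = -2.75 < 0 → [-2.5, -2]
midpoint -2.25: p = -0.1875 < 0 → [-2.25, -2]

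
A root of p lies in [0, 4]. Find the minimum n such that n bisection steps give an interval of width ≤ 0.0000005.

Width after n steps is 4/2^n. Need 2^n ≥ 4/0.0000005 = 8000000.
2^22 = 4194304 < 8000000 ≤ 2^23 = 8388608, so n = 23.

23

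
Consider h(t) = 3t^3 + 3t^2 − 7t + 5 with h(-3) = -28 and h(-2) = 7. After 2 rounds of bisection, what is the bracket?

midpoint -2.5: h = -5.625 < 0 → [-2.5, -2]
midpoint -2.25: h = 1.765625 > 0 → [-2.5, -2.25]

[-2.5, -2.25]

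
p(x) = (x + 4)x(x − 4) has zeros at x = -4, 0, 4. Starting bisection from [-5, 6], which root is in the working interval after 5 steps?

4

m = 0.5, p(m) = -7.875 (−); new bracket [0.5, 6]
m = 3.25, p(m) = -17.671875 (−); new bracket [3.25, 6]
m = 4.625, p(m) = 24.931641 (+); new bracket [3.25, 4.625]
m = 3.9375, p(m) = -1.9534 (−); new bracket [3.9375, 4.625]
m = 4.28125, p(m) = 9.9715 (+); new bracket [3.9375, 4.28125]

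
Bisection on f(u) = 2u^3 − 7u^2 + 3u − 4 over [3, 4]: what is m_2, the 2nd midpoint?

m = 3.5, f(m) = 6.5 (+); new bracket [3, 3.5]
m = 3.25, f(m) = 0.46875 (+); new bracket [3, 3.25]

3.25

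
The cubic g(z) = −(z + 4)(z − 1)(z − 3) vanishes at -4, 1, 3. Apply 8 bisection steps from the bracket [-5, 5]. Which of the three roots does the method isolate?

-4

g(0) = -12 < 0, so the root lies in [-5, 0]
g(-2.5) = -28.875 < 0, so the root lies in [-5, -2.5]
g(-3.75) = -8.015625 < 0, so the root lies in [-5, -3.75]
g(-4.375) = 14.8652 > 0, so the root lies in [-4.375, -3.75]
g(-4.0625) = 2.2346 > 0, so the root lies in [-4.0625, -3.75]
g(-3.90625) = -3.1766 < 0, so the root lies in [-4.0625, -3.90625]
g(-3.984375) = -0.5439 < 0, so the root lies in [-4.0625, -3.984375]
g(-4.0234375) = 0.8269 > 0, so the root lies in [-4.0234375, -3.984375]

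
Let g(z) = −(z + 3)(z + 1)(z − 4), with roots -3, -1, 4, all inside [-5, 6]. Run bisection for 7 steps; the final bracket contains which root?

midpoint 0.5: g = 18.375 > 0 → [0.5, 6]
midpoint 3.25: g = 19.921875 > 0 → [3.25, 6]
midpoint 4.625: g = -26.806641 < 0 → [3.25, 4.625]
midpoint 3.9375: g = 2.1409 > 0 → [3.9375, 4.625]
midpoint 4.28125: g = -10.8152 < 0 → [3.9375, 4.28125]
midpoint 4.109375: g = -3.973 < 0 → [3.9375, 4.109375]
midpoint 4.0234375: g = -0.8269 < 0 → [3.9375, 4.0234375]

4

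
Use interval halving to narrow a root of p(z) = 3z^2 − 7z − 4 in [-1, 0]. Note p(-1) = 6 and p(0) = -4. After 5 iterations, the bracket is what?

midpoint -0.5: p = 0.25 > 0 → [-0.5, 0]
midpoint -0.25: p = -2.0625 < 0 → [-0.5, -0.25]
midpoint -0.375: p = -0.953125 < 0 → [-0.5, -0.375]
midpoint -0.4375: p = -0.3633 < 0 → [-0.5, -0.4375]
midpoint -0.46875: p = -0.0596 < 0 → [-0.5, -0.46875]

[-0.5, -0.46875]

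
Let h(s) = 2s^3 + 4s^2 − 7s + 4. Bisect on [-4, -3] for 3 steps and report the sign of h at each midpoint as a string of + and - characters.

-+-

s = -3.5 gives h = -8.25, negative; keep [-3.5, -3]
s = -3.25 gives h = 0.34375, positive; keep [-3.5, -3.25]
s = -3.375 gives h = -3.699219, negative; keep [-3.375, -3.25]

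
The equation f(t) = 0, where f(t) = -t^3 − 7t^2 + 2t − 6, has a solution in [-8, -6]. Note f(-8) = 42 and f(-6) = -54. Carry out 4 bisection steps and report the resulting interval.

[-7.5, -7.375]

t = -7 gives f = -20, negative; keep [-8, -7]
t = -7.5 gives f = 7.125, positive; keep [-7.5, -7]
t = -7.25 gives f = -7.359375, negative; keep [-7.5, -7.25]
t = -7.375 gives f = -0.3535, negative; keep [-7.5, -7.375]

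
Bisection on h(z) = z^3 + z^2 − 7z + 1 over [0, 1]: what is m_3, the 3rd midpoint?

0.125

z = 0.5 gives h = -2.125, negative; keep [0, 0.5]
z = 0.25 gives h = -0.671875, negative; keep [0, 0.25]
z = 0.125 gives h = 0.142578, positive; keep [0.125, 0.25]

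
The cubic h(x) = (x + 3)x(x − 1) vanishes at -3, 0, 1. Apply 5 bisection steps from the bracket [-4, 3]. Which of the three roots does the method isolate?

-3

h(-0.5) = 1.875 > 0, so the root lies in [-4, -0.5]
h(-2.25) = 5.484375 > 0, so the root lies in [-4, -2.25]
h(-3.125) = -1.611328 < 0, so the root lies in [-3.125, -2.25]
h(-2.6875) = 3.0969 > 0, so the root lies in [-3.125, -2.6875]
h(-2.90625) = 1.0643 > 0, so the root lies in [-3.125, -2.90625]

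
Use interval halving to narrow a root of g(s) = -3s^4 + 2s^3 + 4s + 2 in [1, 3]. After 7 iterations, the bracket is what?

midpoint 2: g = -22 < 0 → [1, 2]
midpoint 1.5: g = -0.4375 < 0 → [1, 1.5]
midpoint 1.25: g = 3.582031 > 0 → [1.25, 1.5]
midpoint 1.375: g = 1.9758 > 0 → [1.375, 1.5]
midpoint 1.4375: g = 0.8808 > 0 → [1.4375, 1.5]
midpoint 1.46875: g = 0.251 > 0 → [1.46875, 1.5]
midpoint 1.484375: g = -0.0858 < 0 → [1.46875, 1.484375]

[1.46875, 1.484375]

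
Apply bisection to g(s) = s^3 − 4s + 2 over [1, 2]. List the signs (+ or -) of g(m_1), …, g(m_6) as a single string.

g(1.5) = -0.625 < 0, so the root lies in [1.5, 2]
g(1.75) = 0.359375 > 0, so the root lies in [1.5, 1.75]
g(1.625) = -0.208984 < 0, so the root lies in [1.625, 1.75]
g(1.6875) = 0.0554 > 0, so the root lies in [1.625, 1.6875]
g(1.65625) = -0.0816 < 0, so the root lies in [1.65625, 1.6875]
g(1.671875) = -0.0143 < 0, so the root lies in [1.671875, 1.6875]

-+-+--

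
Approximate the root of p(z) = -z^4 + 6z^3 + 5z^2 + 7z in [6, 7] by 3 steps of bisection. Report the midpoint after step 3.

z = 6.5 gives p = 119.4375, positive; keep [6.5, 7]
z = 6.75 gives p = 44.402344, positive; keep [6.75, 7]
z = 6.875 gives p = 0.12085, positive; keep [6.875, 7]

6.875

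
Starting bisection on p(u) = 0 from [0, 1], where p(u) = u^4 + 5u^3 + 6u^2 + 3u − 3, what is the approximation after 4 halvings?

m = 0.5, p(m) = 0.6875 (+); new bracket [0, 0.5]
m = 0.25, p(m) = -1.792969 (−); new bracket [0.25, 0.5]
m = 0.375, p(m) = -0.747803 (−); new bracket [0.375, 0.5]
m = 0.4375, p(m) = -0.0837 (−); new bracket [0.4375, 0.5]

0.4375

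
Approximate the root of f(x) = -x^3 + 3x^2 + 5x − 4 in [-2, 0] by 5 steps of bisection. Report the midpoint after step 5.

-1.5625

midpoint -1: f = -5 < 0 → [-2, -1]
midpoint -1.5: f = -1.375 < 0 → [-2, -1.5]
midpoint -1.75: f = 1.796875 > 0 → [-1.75, -1.5]
midpoint -1.625: f = 0.0879 > 0 → [-1.625, -1.5]
midpoint -1.5625: f = -0.6736 < 0 → [-1.625, -1.5625]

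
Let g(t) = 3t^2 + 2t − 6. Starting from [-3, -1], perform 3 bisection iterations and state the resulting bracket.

g(-2) = 2 > 0, so the root lies in [-2, -1]
g(-1.5) = -2.25 < 0, so the root lies in [-2, -1.5]
g(-1.75) = -0.3125 < 0, so the root lies in [-2, -1.75]

[-2, -1.75]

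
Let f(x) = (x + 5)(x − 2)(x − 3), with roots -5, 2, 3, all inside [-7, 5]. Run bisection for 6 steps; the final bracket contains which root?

x = -1 gives f = 48, positive; keep [-7, -1]
x = -4 gives f = 42, positive; keep [-7, -4]
x = -5.5 gives f = -31.875, negative; keep [-5.5, -4]
x = -4.75 gives f = 13.0781, positive; keep [-5.5, -4.75]
x = -5.125 gives f = -7.2363, negative; keep [-5.125, -4.75]
x = -4.9375 gives f = 3.4417, positive; keep [-5.125, -4.9375]

-5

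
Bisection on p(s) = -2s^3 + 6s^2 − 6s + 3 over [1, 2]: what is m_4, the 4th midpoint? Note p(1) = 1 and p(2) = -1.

1.8125

midpoint 1.5: p = 0.75 > 0 → [1.5, 2]
midpoint 1.75: p = 0.15625 > 0 → [1.75, 2]
midpoint 1.875: p = -0.339844 < 0 → [1.75, 1.875]
midpoint 1.8125: p = -0.0728 < 0 → [1.75, 1.8125]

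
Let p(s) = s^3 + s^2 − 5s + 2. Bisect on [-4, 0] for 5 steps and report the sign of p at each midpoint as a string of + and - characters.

+-+++

s = -2 gives p = 8, positive; keep [-4, -2]
s = -3 gives p = -1, negative; keep [-3, -2]
s = -2.5 gives p = 5.125, positive; keep [-3, -2.5]
s = -2.75 gives p = 2.5156, positive; keep [-3, -2.75]
s = -2.875 gives p = 0.877, positive; keep [-3, -2.875]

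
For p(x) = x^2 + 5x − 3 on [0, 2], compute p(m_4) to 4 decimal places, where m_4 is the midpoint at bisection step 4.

m = 1, p(m) = 3 (+); new bracket [0, 1]
m = 0.5, p(m) = -0.25 (−); new bracket [0.5, 1]
m = 0.75, p(m) = 1.3125 (+); new bracket [0.5, 0.75]
m = 0.625, p(m) = 0.5156 (+); new bracket [0.5, 0.625]

0.5156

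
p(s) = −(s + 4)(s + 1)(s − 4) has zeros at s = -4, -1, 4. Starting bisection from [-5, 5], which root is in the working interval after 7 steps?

p(0) = 16 > 0, so the root lies in [0, 5]
p(2.5) = 34.125 > 0, so the root lies in [2.5, 5]
p(3.75) = 9.203125 > 0, so the root lies in [3.75, 5]
p(4.375) = -16.8809 < 0, so the root lies in [3.75, 4.375]
p(4.0625) = -2.551 < 0, so the root lies in [3.75, 4.0625]
p(3.90625) = 3.6366 > 0, so the root lies in [3.90625, 4.0625]
p(3.984375) = 0.6218 > 0, so the root lies in [3.984375, 4.0625]

4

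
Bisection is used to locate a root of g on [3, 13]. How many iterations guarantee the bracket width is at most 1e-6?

Width after n steps is 10/2^n. Need 2^n ≥ 10/1e-6 = 10000000.
2^23 = 8388608 < 10000000 ≤ 2^24 = 16777216, so n = 24.

24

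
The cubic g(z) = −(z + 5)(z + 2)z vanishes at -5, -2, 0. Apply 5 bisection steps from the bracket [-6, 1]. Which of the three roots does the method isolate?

-5

midpoint -2.5: g = -3.125 < 0 → [-6, -2.5]
midpoint -4.25: g = -7.171875 < 0 → [-6, -4.25]
midpoint -5.125: g = 2.001953 > 0 → [-5.125, -4.25]
midpoint -4.6875: g = -3.9368 < 0 → [-5.125, -4.6875]
midpoint -4.90625: g = -1.3368 < 0 → [-5.125, -4.90625]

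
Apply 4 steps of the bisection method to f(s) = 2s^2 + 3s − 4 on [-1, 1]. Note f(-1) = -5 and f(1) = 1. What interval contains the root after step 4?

[0.75, 0.875]

midpoint 0: f = -4 < 0 → [0, 1]
midpoint 0.5: f = -2 < 0 → [0.5, 1]
midpoint 0.75: f = -0.625 < 0 → [0.75, 1]
midpoint 0.875: f = 0.1562 > 0 → [0.75, 0.875]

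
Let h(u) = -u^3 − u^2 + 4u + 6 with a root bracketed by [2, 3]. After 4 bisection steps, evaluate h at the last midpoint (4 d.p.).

u = 2.5 gives h = -5.875, negative; keep [2, 2.5]
u = 2.25 gives h = -1.453125, negative; keep [2, 2.25]
u = 2.125 gives h = 0.388672, positive; keep [2.125, 2.25]
u = 2.1875 gives h = -0.5027, negative; keep [2.125, 2.1875]

-0.5027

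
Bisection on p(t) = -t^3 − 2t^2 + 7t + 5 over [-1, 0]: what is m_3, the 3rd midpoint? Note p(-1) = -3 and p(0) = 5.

-0.625

t = -0.5 gives p = 1.125, positive; keep [-1, -0.5]
t = -0.75 gives p = -0.953125, negative; keep [-0.75, -0.5]
t = -0.625 gives p = 0.087891, positive; keep [-0.75, -0.625]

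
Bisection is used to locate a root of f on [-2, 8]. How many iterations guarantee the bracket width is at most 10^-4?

17

Width after n steps is 10/2^n. Need 2^n ≥ 10/10^-4 = 100000.
2^16 = 65536 < 100000 ≤ 2^17 = 131072, so n = 17.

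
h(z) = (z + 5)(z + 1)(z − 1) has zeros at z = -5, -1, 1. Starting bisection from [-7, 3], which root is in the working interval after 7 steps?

-5

midpoint -2: h = 9 > 0 → [-7, -2]
midpoint -4.5: h = 9.625 > 0 → [-7, -4.5]
midpoint -5.75: h = -24.046875 < 0 → [-5.75, -4.5]
midpoint -5.125: h = -3.1582 < 0 → [-5.125, -4.5]
midpoint -4.8125: h = 4.155 > 0 → [-5.125, -4.8125]
midpoint -4.96875: h = 0.7403 > 0 → [-5.125, -4.96875]
midpoint -5.046875: h = -1.1471 < 0 → [-5.046875, -4.96875]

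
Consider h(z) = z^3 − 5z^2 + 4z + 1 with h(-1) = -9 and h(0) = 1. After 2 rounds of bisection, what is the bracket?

[-0.25, 0]

midpoint -0.5: h = -2.375 < 0 → [-0.5, 0]
midpoint -0.25: h = -0.328125 < 0 → [-0.25, 0]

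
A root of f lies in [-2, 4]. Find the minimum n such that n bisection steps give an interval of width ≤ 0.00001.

20

Width after n steps is 6/2^n. Need 2^n ≥ 6/0.00001 = 600000.
2^19 = 524288 < 600000 ≤ 2^20 = 1048576, so n = 20.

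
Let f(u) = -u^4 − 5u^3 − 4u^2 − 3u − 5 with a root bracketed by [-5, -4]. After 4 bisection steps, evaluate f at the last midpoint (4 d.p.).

u = -4.5 gives f = -26.9375, negative; keep [-4.5, -4]
u = -4.25 gives f = -6.925781, negative; keep [-4.25, -4]
u = -4.125 gives f = 0.728271, positive; keep [-4.25, -4.125]
u = -4.1875 gives f = -2.9175, negative; keep [-4.1875, -4.125]

-2.9175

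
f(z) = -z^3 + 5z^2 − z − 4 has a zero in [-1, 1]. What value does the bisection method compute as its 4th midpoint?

m = 0, f(m) = -4 (−); new bracket [-1, 0]
m = -0.5, f(m) = -2.125 (−); new bracket [-1, -0.5]
m = -0.75, f(m) = -0.015625 (−); new bracket [-1, -0.75]
m = -0.875, f(m) = 1.373 (+); new bracket [-0.875, -0.75]

-0.875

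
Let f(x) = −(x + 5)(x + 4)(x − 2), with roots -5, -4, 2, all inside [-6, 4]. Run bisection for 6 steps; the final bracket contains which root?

2

x = -1 gives f = 36, positive; keep [-1, 4]
x = 1.5 gives f = 17.875, positive; keep [1.5, 4]
x = 2.75 gives f = -39.234375, negative; keep [1.5, 2.75]
x = 2.125 gives f = -5.4551, negative; keep [1.5, 2.125]
x = 1.8125 gives f = 7.4246, positive; keep [1.8125, 2.125]
x = 1.96875 gives f = 1.2998, positive; keep [1.96875, 2.125]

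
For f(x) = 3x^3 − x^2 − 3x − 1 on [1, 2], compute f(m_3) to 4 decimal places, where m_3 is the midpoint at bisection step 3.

m = 1.5, f(m) = 2.375 (+); new bracket [1, 1.5]
m = 1.25, f(m) = -0.453125 (−); new bracket [1.25, 1.5]
m = 1.375, f(m) = 0.783203 (+); new bracket [1.25, 1.375]

0.7832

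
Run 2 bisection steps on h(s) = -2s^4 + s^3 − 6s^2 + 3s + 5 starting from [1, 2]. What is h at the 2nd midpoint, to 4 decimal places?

-3.5547

midpoint 1.5: h = -10.75 < 0 → [1, 1.5]
midpoint 1.25: h = -3.554688 < 0 → [1, 1.25]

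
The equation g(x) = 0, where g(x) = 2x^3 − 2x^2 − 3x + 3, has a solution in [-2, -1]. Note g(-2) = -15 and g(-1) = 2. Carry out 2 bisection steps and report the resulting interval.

[-1.25, -1]

x = -1.5 gives g = -3.75, negative; keep [-1.5, -1]
x = -1.25 gives g = -0.28125, negative; keep [-1.25, -1]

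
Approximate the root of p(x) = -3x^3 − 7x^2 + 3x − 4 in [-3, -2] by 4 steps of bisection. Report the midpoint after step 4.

-2.8125

x = -2.5 gives p = -8.375, negative; keep [-3, -2.5]
x = -2.75 gives p = -2.796875, negative; keep [-3, -2.75]
x = -2.875 gives p = 0.806641, positive; keep [-2.875, -2.75]
x = -2.8125 gives p = -1.0667, negative; keep [-2.875, -2.8125]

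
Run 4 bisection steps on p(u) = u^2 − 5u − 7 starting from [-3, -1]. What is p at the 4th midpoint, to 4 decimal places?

-0.1094

p(-2) = 7 > 0, so the root lies in [-2, -1]
p(-1.5) = 2.75 > 0, so the root lies in [-1.5, -1]
p(-1.25) = 0.8125 > 0, so the root lies in [-1.25, -1]
p(-1.125) = -0.1094 < 0, so the root lies in [-1.25, -1.125]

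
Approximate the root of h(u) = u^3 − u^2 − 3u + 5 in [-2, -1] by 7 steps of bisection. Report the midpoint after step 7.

-1.9140625

m = -1.5, h(m) = 3.875 (+); new bracket [-2, -1.5]
m = -1.75, h(m) = 1.828125 (+); new bracket [-2, -1.75]
m = -1.875, h(m) = 0.517578 (+); new bracket [-2, -1.875]
m = -1.9375, h(m) = -0.2146 (−); new bracket [-1.9375, -1.875]
m = -1.90625, h(m) = 0.1581 (+); new bracket [-1.9375, -1.90625]
m = -1.921875, h(m) = -0.0266 (−); new bracket [-1.921875, -1.90625]
m = -1.9140625, h(m) = 0.0661 (+); new bracket [-1.921875, -1.9140625]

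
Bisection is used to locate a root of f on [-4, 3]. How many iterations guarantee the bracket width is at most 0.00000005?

28

Width after n steps is 7/2^n. Need 2^n ≥ 7/0.00000005 = 140000000.
2^27 = 134217728 < 140000000 ≤ 2^28 = 268435456, so n = 28.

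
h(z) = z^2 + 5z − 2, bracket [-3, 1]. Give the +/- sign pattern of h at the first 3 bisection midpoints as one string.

--+

h(-1) = -6 < 0, so the root lies in [-1, 1]
h(0) = -2 < 0, so the root lies in [0, 1]
h(0.5) = 0.75 > 0, so the root lies in [0, 0.5]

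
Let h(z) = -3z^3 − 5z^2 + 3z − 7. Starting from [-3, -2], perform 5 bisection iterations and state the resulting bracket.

midpoint -2.5: h = 1.125 > 0 → [-2.5, -2]
midpoint -2.25: h = -4.890625 < 0 → [-2.5, -2.25]
midpoint -2.375: h = -2.138672 < 0 → [-2.5, -2.375]
midpoint -2.4375: h = -0.573 < 0 → [-2.5, -2.4375]
midpoint -2.46875: h = 0.2592 > 0 → [-2.46875, -2.4375]

[-2.46875, -2.4375]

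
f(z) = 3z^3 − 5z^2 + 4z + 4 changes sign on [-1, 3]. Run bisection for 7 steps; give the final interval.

z = 1 gives f = 6, positive; keep [-1, 1]
z = 0 gives f = 4, positive; keep [-1, 0]
z = -0.5 gives f = 0.375, positive; keep [-1, -0.5]
z = -0.75 gives f = -3.0781, negative; keep [-0.75, -0.5]
z = -0.625 gives f = -1.1855, negative; keep [-0.625, -0.5]
z = -0.5625 gives f = -0.366, negative; keep [-0.5625, -0.5]
z = -0.53125 gives f = 0.0141, positive; keep [-0.5625, -0.53125]

[-0.5625, -0.53125]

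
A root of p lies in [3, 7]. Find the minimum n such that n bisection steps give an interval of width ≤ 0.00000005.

27

Width after n steps is 4/2^n. Need 2^n ≥ 4/0.00000005 = 80000000.
2^26 = 67108864 < 80000000 ≤ 2^27 = 134217728, so n = 27.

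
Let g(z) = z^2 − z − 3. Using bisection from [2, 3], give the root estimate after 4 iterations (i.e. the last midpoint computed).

2.3125

g(2.5) = 0.75 > 0, so the root lies in [2, 2.5]
g(2.25) = -0.1875 < 0, so the root lies in [2.25, 2.5]
g(2.375) = 0.265625 > 0, so the root lies in [2.25, 2.375]
g(2.3125) = 0.0352 > 0, so the root lies in [2.25, 2.3125]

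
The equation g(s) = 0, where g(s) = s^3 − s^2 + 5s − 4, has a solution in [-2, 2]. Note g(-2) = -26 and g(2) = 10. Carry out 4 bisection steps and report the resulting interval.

[0.75, 1]

m = 0, g(m) = -4 (−); new bracket [0, 2]
m = 1, g(m) = 1 (+); new bracket [0, 1]
m = 0.5, g(m) = -1.625 (−); new bracket [0.5, 1]
m = 0.75, g(m) = -0.3906 (−); new bracket [0.75, 1]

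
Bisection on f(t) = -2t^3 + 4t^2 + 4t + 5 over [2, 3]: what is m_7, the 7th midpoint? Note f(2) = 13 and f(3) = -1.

midpoint 2.5: f = 8.75 > 0 → [2.5, 3]
midpoint 2.75: f = 4.65625 > 0 → [2.75, 3]
midpoint 2.875: f = 2.035156 > 0 → [2.875, 3]
midpoint 2.9375: f = 0.5708 > 0 → [2.9375, 3]
midpoint 2.96875: f = -0.2011 < 0 → [2.9375, 2.96875]
midpoint 2.953125: f = 0.1882 > 0 → [2.953125, 2.96875]
midpoint 2.9609375: f = -0.0056 < 0 → [2.953125, 2.9609375]

2.9609375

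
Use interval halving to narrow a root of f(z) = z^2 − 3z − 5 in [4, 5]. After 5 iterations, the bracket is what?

f(4.5) = 1.75 > 0, so the root lies in [4, 4.5]
f(4.25) = 0.3125 > 0, so the root lies in [4, 4.25]
f(4.125) = -0.359375 < 0, so the root lies in [4.125, 4.25]
f(4.1875) = -0.0273 < 0, so the root lies in [4.1875, 4.25]
f(4.21875) = 0.1416 > 0, so the root lies in [4.1875, 4.21875]

[4.1875, 4.21875]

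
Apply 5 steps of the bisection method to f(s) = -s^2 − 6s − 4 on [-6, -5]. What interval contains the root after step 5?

m = -5.5, f(m) = -1.25 (−); new bracket [-5.5, -5]
m = -5.25, f(m) = -0.0625 (−); new bracket [-5.25, -5]
m = -5.125, f(m) = 0.484375 (+); new bracket [-5.25, -5.125]
m = -5.1875, f(m) = 0.2148 (+); new bracket [-5.25, -5.1875]
m = -5.21875, f(m) = 0.0771 (+); new bracket [-5.25, -5.21875]

[-5.25, -5.21875]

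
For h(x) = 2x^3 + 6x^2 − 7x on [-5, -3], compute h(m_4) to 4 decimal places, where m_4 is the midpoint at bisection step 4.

0.8477

h(-4) = -4 < 0, so the root lies in [-4, -3]
h(-3.5) = 12.25 > 0, so the root lies in [-4, -3.5]
h(-3.75) = 5.15625 > 0, so the root lies in [-4, -3.75]
h(-3.875) = 0.8477 > 0, so the root lies in [-4, -3.875]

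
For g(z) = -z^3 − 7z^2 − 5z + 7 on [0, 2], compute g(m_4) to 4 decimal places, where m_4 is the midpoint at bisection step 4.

0.8965

g(1) = -6 < 0, so the root lies in [0, 1]
g(0.5) = 2.625 > 0, so the root lies in [0.5, 1]
g(0.75) = -1.109375 < 0, so the root lies in [0.5, 0.75]
g(0.625) = 0.8965 > 0, so the root lies in [0.625, 0.75]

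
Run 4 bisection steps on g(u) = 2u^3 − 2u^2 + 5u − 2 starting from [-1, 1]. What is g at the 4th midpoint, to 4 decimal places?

midpoint 0: g = -2 < 0 → [0, 1]
midpoint 0.5: g = 0.25 > 0 → [0, 0.5]
midpoint 0.25: g = -0.84375 < 0 → [0.25, 0.5]
midpoint 0.375: g = -0.3008 < 0 → [0.375, 0.5]

-0.3008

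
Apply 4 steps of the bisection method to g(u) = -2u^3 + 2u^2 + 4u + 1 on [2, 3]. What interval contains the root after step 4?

[2.0625, 2.125]

g(2.5) = -7.75 < 0, so the root lies in [2, 2.5]
g(2.25) = -2.65625 < 0, so the root lies in [2, 2.25]
g(2.125) = -0.660156 < 0, so the root lies in [2, 2.125]
g(2.0625) = 0.2104 > 0, so the root lies in [2.0625, 2.125]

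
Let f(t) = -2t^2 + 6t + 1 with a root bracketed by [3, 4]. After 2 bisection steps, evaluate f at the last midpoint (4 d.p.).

f(3.5) = -2.5 < 0, so the root lies in [3, 3.5]
f(3.25) = -0.625 < 0, so the root lies in [3, 3.25]

-0.6250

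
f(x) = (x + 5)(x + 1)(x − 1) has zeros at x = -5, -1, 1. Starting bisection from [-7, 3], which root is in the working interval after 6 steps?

-5

x = -2 gives f = 9, positive; keep [-7, -2]
x = -4.5 gives f = 9.625, positive; keep [-7, -4.5]
x = -5.75 gives f = -24.046875, negative; keep [-5.75, -4.5]
x = -5.125 gives f = -3.1582, negative; keep [-5.125, -4.5]
x = -4.8125 gives f = 4.155, positive; keep [-5.125, -4.8125]
x = -4.96875 gives f = 0.7403, positive; keep [-5.125, -4.96875]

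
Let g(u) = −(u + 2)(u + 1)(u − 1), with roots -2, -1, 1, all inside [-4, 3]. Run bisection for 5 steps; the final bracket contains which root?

g(-0.5) = 1.125 > 0, so the root lies in [-0.5, 3]
g(1.25) = -1.828125 < 0, so the root lies in [-0.5, 1.25]
g(0.375) = 2.041016 > 0, so the root lies in [0.375, 1.25]
g(0.8125) = 0.9558 > 0, so the root lies in [0.8125, 1.25]
g(1.03125) = -0.1924 < 0, so the root lies in [0.8125, 1.03125]

1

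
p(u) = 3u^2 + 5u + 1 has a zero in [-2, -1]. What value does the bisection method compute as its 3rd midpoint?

-1.375

m = -1.5, p(m) = 0.25 (+); new bracket [-1.5, -1]
m = -1.25, p(m) = -0.5625 (−); new bracket [-1.5, -1.25]
m = -1.375, p(m) = -0.203125 (−); new bracket [-1.5, -1.375]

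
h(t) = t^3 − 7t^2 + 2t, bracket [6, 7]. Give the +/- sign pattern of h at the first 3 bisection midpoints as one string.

m = 6.5, h(m) = -8.125 (−); new bracket [6.5, 7]
m = 6.75, h(m) = 2.109375 (+); new bracket [6.5, 6.75]
m = 6.625, h(m) = -3.208984 (−); new bracket [6.625, 6.75]

-+-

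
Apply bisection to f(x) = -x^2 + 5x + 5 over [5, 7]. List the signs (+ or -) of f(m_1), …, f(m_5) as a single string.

m = 6, f(m) = -1 (−); new bracket [5, 6]
m = 5.5, f(m) = 2.25 (+); new bracket [5.5, 6]
m = 5.75, f(m) = 0.6875 (+); new bracket [5.75, 6]
m = 5.875, f(m) = -0.1406 (−); new bracket [5.75, 5.875]
m = 5.8125, f(m) = 0.2773 (+); new bracket [5.8125, 5.875]

-++-+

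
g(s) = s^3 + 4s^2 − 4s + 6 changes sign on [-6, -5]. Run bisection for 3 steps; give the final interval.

m = -5.5, g(m) = -17.375 (−); new bracket [-5.5, -5]
m = -5.25, g(m) = -7.453125 (−); new bracket [-5.25, -5]
m = -5.125, g(m) = -3.048828 (−); new bracket [-5.125, -5]

[-5.125, -5]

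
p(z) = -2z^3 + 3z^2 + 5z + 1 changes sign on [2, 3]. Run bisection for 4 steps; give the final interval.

[2.5, 2.5625]

z = 2.5 gives p = 1, positive; keep [2.5, 3]
z = 2.75 gives p = -4.15625, negative; keep [2.5, 2.75]
z = 2.625 gives p = -1.378906, negative; keep [2.5, 2.625]
z = 2.5625 gives p = -0.1411, negative; keep [2.5, 2.5625]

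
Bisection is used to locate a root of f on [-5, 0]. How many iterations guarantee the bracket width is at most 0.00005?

17

Width after n steps is 5/2^n. Need 2^n ≥ 5/0.00005 = 100000.
2^16 = 65536 < 100000 ≤ 2^17 = 131072, so n = 17.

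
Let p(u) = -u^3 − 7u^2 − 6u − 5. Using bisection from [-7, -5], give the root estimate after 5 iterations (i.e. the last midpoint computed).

p(-6) = -5 < 0, so the root lies in [-7, -6]
p(-6.5) = 12.875 > 0, so the root lies in [-6.5, -6]
p(-6.25) = 3.203125 > 0, so the root lies in [-6.25, -6]
p(-6.125) = -1.0762 < 0, so the root lies in [-6.25, -6.125]
p(-6.1875) = 1.0183 > 0, so the root lies in [-6.1875, -6.125]

-6.1875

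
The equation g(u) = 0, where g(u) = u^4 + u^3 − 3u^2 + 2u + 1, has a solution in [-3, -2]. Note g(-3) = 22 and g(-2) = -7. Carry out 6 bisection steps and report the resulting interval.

[-2.484375, -2.46875]

u = -2.5 gives g = 0.6875, positive; keep [-2.5, -2]
u = -2.25 gives g = -4.449219, negative; keep [-2.5, -2.25]
u = -2.375 gives g = -2.251709, negative; keep [-2.5, -2.375]
u = -2.4375 gives g = -0.8811, negative; keep [-2.5, -2.4375]
u = -2.46875 gives g = -0.1223, negative; keep [-2.5, -2.46875]
u = -2.484375 gives g = 0.2761, positive; keep [-2.484375, -2.46875]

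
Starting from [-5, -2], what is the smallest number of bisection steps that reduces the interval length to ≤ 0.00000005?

Width after n steps is 3/2^n. Need 2^n ≥ 3/0.00000005 = 60000000.
2^25 = 33554432 < 60000000 ≤ 2^26 = 67108864, so n = 26.

26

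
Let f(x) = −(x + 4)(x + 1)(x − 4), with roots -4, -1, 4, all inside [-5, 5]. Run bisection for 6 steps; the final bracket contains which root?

x = 0 gives f = 16, positive; keep [0, 5]
x = 2.5 gives f = 34.125, positive; keep [2.5, 5]
x = 3.75 gives f = 9.203125, positive; keep [3.75, 5]
x = 4.375 gives f = -16.8809, negative; keep [3.75, 4.375]
x = 4.0625 gives f = -2.551, negative; keep [3.75, 4.0625]
x = 3.90625 gives f = 3.6366, positive; keep [3.90625, 4.0625]

4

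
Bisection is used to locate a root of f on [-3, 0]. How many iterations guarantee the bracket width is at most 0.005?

10

Width after n steps is 3/2^n. Need 2^n ≥ 3/0.005 = 600.
2^9 = 512 < 600 ≤ 2^10 = 1024, so n = 10.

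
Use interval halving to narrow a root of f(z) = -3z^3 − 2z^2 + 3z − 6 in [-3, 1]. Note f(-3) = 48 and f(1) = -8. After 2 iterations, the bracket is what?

z = -1 gives f = -8, negative; keep [-3, -1]
z = -2 gives f = 4, positive; keep [-2, -1]

[-2, -1]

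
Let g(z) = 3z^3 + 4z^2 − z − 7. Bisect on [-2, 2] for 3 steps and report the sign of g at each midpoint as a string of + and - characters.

--+

z = 0 gives g = -7, negative; keep [0, 2]
z = 1 gives g = -1, negative; keep [1, 2]
z = 1.5 gives g = 10.625, positive; keep [1, 1.5]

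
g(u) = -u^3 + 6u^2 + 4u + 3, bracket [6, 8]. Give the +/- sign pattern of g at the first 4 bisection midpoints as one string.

m = 7, g(m) = -18 (−); new bracket [6, 7]
m = 6.5, g(m) = 7.875 (+); new bracket [6.5, 7]
m = 6.75, g(m) = -4.171875 (−); new bracket [6.5, 6.75]
m = 6.625, g(m) = 2.0684 (+); new bracket [6.625, 6.75]

-+-+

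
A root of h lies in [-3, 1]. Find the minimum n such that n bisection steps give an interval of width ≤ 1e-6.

Width after n steps is 4/2^n. Need 2^n ≥ 4/1e-6 = 4000000.
2^21 = 2097152 < 4000000 ≤ 2^22 = 4194304, so n = 22.

22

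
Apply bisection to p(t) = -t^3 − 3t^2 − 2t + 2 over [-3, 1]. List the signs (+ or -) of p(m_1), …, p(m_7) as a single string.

+++----

m = -1, p(m) = 2 (+); new bracket [-1, 1]
m = 0, p(m) = 2 (+); new bracket [0, 1]
m = 0.5, p(m) = 0.125 (+); new bracket [0.5, 1]
m = 0.75, p(m) = -1.6094 (−); new bracket [0.5, 0.75]
m = 0.625, p(m) = -0.666 (−); new bracket [0.5, 0.625]
m = 0.5625, p(m) = -0.2522 (−); new bracket [0.5, 0.5625]
m = 0.53125, p(m) = -0.0591 (−); new bracket [0.5, 0.53125]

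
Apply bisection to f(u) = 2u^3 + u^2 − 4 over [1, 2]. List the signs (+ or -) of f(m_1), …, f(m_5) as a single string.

u = 1.5 gives f = 5, positive; keep [1, 1.5]
u = 1.25 gives f = 1.46875, positive; keep [1, 1.25]
u = 1.125 gives f = 0.113281, positive; keep [1, 1.125]
u = 1.0625 gives f = -0.4722, negative; keep [1.0625, 1.125]
u = 1.09375 gives f = -0.1868, negative; keep [1.09375, 1.125]

+++--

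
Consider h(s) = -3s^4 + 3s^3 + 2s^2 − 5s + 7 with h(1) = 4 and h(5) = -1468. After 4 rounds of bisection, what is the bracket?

s = 3 gives h = -152, negative; keep [1, 3]
s = 2 gives h = -19, negative; keep [1, 2]
s = 1.5 gives h = -1.0625, negative; keep [1, 1.5]
s = 1.25 gives h = 2.4102, positive; keep [1.25, 1.5]

[1.25, 1.5]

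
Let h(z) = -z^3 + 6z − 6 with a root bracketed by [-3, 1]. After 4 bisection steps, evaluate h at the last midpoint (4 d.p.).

z = -1 gives h = -11, negative; keep [-3, -1]
z = -2 gives h = -10, negative; keep [-3, -2]
z = -2.5 gives h = -5.375, negative; keep [-3, -2.5]
z = -2.75 gives h = -1.7031, negative; keep [-3, -2.75]

-1.7031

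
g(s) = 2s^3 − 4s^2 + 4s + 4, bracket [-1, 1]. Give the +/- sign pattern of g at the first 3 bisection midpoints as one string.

++-

s = 0 gives g = 4, positive; keep [-1, 0]
s = -0.5 gives g = 0.75, positive; keep [-1, -0.5]
s = -0.75 gives g = -2.09375, negative; keep [-0.75, -0.5]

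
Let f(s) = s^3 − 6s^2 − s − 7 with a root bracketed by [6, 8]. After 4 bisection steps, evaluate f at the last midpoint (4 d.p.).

1.8652

m = 7, f(m) = 35 (+); new bracket [6, 7]
m = 6.5, f(m) = 7.625 (+); new bracket [6, 6.5]
m = 6.25, f(m) = -3.484375 (−); new bracket [6.25, 6.5]
m = 6.375, f(m) = 1.8652 (+); new bracket [6.25, 6.375]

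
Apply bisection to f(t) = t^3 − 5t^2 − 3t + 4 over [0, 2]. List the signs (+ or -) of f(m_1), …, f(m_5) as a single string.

-+-+-

m = 1, f(m) = -3 (−); new bracket [0, 1]
m = 0.5, f(m) = 1.375 (+); new bracket [0.5, 1]
m = 0.75, f(m) = -0.640625 (−); new bracket [0.5, 0.75]
m = 0.625, f(m) = 0.416 (+); new bracket [0.625, 0.75]
m = 0.6875, f(m) = -0.1008 (−); new bracket [0.625, 0.6875]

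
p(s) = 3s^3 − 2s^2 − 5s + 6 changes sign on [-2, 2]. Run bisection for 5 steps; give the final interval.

[-1.5, -1.375]

m = 0, p(m) = 6 (+); new bracket [-2, 0]
m = -1, p(m) = 6 (+); new bracket [-2, -1]
m = -1.5, p(m) = -1.125 (−); new bracket [-1.5, -1]
m = -1.25, p(m) = 3.2656 (+); new bracket [-1.5, -1.25]
m = -1.375, p(m) = 1.2949 (+); new bracket [-1.5, -1.375]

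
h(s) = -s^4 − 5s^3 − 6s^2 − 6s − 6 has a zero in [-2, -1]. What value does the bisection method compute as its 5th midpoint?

-1.34375

h(-1.5) = 1.3125 > 0, so the root lies in [-1.5, -1]
h(-1.25) = -0.550781 < 0, so the root lies in [-1.5, -1.25]
h(-1.375) = 0.329834 > 0, so the root lies in [-1.375, -1.25]
h(-1.3125) = -0.1236 < 0, so the root lies in [-1.375, -1.3125]
h(-1.34375) = 0.0999 > 0, so the root lies in [-1.34375, -1.3125]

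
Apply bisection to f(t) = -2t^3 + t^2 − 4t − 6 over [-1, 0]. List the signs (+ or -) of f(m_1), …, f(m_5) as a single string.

---+-

midpoint -0.5: f = -3.5 < 0 → [-1, -0.5]
midpoint -0.75: f = -1.59375 < 0 → [-1, -0.75]
midpoint -0.875: f = -0.394531 < 0 → [-1, -0.875]
midpoint -0.9375: f = 0.2769 > 0 → [-0.9375, -0.875]
midpoint -0.90625: f = -0.0651 < 0 → [-0.9375, -0.90625]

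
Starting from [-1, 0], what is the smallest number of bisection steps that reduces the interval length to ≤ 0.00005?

15

Width after n steps is 1/2^n. Need 2^n ≥ 1/0.00005 = 20000.
2^14 = 16384 < 20000 ≤ 2^15 = 32768, so n = 15.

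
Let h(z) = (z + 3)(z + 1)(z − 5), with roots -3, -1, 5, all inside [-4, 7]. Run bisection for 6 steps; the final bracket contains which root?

5

h(1.5) = -39.375 < 0, so the root lies in [1.5, 7]
h(4.25) = -28.546875 < 0, so the root lies in [4.25, 7]
h(5.625) = 35.712891 > 0, so the root lies in [4.25, 5.625]
h(4.9375) = -2.9456 < 0, so the root lies in [4.9375, 5.625]
h(5.28125) = 14.6297 > 0, so the root lies in [4.9375, 5.28125]
h(5.109375) = 5.4188 > 0, so the root lies in [4.9375, 5.109375]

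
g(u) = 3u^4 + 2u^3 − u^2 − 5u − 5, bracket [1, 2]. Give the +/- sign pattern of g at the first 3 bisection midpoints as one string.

g(1.5) = 7.1875 > 0, so the root lies in [1, 1.5]
g(1.25) = -1.582031 < 0, so the root lies in [1.25, 1.5]
g(1.375) = 2.156982 > 0, so the root lies in [1.25, 1.375]

+-+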